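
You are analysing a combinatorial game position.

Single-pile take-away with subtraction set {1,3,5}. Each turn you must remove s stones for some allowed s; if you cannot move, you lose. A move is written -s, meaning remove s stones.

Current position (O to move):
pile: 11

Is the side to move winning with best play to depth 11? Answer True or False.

ply 1, O at 11 | -1=+1→10*; -3=+1→8; -5=+1→6
ply 2, X at 10 | -1=-1→9*; -3=-1→7; -5=-1→5
ply 3, O at 9 | -1=+1→8*; -3=+1→6; -5=+1→4
ply 4, X at 8 | -1=-1→7*; -3=-1→5; -5=-1→3
ply 5, O at 7 | -1=+1→6*; -3=+1→4; -5=+1→2
ply 6, X at 6 | -1=-1→5*; -3=-1→3; -5=-1→1
ply 7, O at 5 | -1=+1→4*; -3=+1→2; -5=+1→0
ply 8, X at 4 | -1=-1→3*; -3=-1→1
ply 9, O at 3 | -1=+1→2*; -3=+1→0
ply 10, X at 2 | -1=-1→1*
ply 11, O at 1 | -1=+1→0*
ply 12: 0 is terminal -1 (X); from 11 depth 11

O winning at [11]: True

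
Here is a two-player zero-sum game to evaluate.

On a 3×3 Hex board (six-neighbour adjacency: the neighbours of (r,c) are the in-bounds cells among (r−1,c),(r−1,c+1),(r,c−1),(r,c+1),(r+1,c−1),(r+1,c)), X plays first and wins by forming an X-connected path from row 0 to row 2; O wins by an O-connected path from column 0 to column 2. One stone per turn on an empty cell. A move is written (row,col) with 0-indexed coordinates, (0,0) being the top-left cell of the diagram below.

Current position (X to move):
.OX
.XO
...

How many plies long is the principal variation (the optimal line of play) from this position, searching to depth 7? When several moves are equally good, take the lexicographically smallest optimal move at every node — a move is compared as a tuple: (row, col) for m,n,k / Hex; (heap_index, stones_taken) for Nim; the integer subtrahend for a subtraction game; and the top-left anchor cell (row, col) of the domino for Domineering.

PV length from [.OX/.XO/...]: 3 plies

ply 1, X at .OX/.XO/... | (0,0)=+1→XOX/.XO/...*; (1,0)=+1→.OX/XXO/...; (2,0)=+1→.OX/.XO/X..; (2,1)=+1→.OX/.XO/.X.; (2,2)=+1→.OX/.XO/..X
ply 2, O at XOX/.XO/... | (1,0)=-1→XOX/OXO/...*; (2,0)=-1→XOX/.XO/O..; (2,1)=-1→XOX/.XO/.O.; (2,2)=-1→XOX/.XO/..O
ply 3, X at XOX/OXO/... | (2,0)=+1→XOX/OXO/X..*; (2,1)=+1→XOX/OXO/.X.; (2,2)=+1→XOX/OXO/..X
ply 4: XOX/OXO/X.. is terminal -1 (O); from .OX/.XO/... depth 7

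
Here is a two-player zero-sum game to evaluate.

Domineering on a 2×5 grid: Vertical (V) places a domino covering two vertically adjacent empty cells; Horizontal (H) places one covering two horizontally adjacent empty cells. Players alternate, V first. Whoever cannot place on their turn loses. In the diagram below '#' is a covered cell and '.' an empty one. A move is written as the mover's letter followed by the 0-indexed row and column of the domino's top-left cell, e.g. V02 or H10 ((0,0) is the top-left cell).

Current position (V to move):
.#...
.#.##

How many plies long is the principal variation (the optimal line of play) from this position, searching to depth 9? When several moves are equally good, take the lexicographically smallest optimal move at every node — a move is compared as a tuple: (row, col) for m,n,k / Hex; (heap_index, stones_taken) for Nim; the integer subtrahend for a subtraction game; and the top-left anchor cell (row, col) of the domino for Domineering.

[.#.../.#.##] V move#1: V00:-1/##.../##.##, V02:+1/.##../.####*
[.##../.####] H move#2: H03:-1/.####/.####*
[.####/.####] V move#3: V00:+1/#####/#####*
[#####/#####] end (terminal -1, H#4); searched .#.../.#.## to 9

PV length from [.#.../.#.##]: 3 plies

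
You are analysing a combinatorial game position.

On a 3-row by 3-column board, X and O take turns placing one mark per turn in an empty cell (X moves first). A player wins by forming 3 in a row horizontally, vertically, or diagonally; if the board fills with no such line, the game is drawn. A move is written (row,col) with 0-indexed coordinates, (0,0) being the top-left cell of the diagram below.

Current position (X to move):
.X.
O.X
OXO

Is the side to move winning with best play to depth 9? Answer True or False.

X winning at [.X./O.X/OXO]: True

[.X./O.X/OXO] X move#1: (0,0):+1/XX./O.X/OXO*, (0,2):-1/.XX/O.X/OXO, (1,1):+1/.X./OXX/OXO
[XX./O.X/OXO] O move#2: (0,2):-1/XXO/O.X/OXO*, (1,1):-1/XX./OOX/OXO
[XXO/O.X/OXO] X move#3: (1,1):+1/XXO/OXX/OXO*
[XXO/OXX/OXO] end (terminal -1, O#4); searched .X./O.X/OXO to 9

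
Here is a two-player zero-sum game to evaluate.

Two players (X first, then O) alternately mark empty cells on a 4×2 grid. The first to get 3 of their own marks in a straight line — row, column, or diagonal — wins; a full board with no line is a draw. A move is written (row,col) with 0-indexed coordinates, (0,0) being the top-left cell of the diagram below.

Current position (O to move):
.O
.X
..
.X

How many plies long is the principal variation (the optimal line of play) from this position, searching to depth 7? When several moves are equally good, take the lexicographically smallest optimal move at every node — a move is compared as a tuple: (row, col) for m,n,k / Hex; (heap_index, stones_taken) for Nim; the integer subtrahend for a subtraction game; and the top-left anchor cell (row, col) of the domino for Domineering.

PV length from [.O/.X/../.X]: 5 plies

ply 1, O at .O/.X/../.X | (0,0)=-1→OO/.X/../.X; (1,0)=-1→.O/OX/../.X; (2,0)=-1→.O/.X/O./.X; (2,1)=+0→.O/.X/.O/.X*; (3,0)=-1→.O/.X/../OX
ply 2, X at .O/.X/.O/.X | (0,0)=+0→XO/.X/.O/.X*; (1,0)=+0→.O/XX/.O/.X; (2,0)=+0→.O/.X/XO/.X; (3,0)=+0→.O/.X/.O/XX
ply 3, O at XO/.X/.O/.X | (1,0)=+0→XO/OX/.O/.X*; (2,0)=+0→XO/.X/OO/.X; (3,0)=+0→XO/.X/.O/OX
ply 4, X at XO/OX/.O/.X | (2,0)=+0→XO/OX/XO/.X*; (3,0)=+0→XO/OX/.O/XX
ply 5, O at XO/OX/XO/.X | (3,0)=+0→XO/OX/XO/OX*
ply 6: XO/OX/XO/OX is terminal +0 (X); from .O/.X/../.X depth 7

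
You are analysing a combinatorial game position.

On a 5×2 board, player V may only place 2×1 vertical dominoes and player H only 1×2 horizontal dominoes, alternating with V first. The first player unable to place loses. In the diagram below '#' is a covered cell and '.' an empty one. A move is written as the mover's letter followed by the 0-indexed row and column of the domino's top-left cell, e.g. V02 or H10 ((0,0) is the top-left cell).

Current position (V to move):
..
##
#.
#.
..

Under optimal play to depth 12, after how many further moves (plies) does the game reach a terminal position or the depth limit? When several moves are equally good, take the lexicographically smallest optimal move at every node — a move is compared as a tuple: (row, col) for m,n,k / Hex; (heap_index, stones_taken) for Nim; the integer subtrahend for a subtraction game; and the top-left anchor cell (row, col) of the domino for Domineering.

[../##/#./#./..] V move#1: V21:-1/../##/##/##/..*, V31:-1/../##/#./##/.#
[../##/##/##/..] H move#2: H00:+1/##/##/##/##/..*, H40:+1/../##/##/##/##
[##/##/##/##/..] end (terminal -1, V#3); searched ../##/#./#./.. to 12

PV length from [../##/#./#./..]: 2 plies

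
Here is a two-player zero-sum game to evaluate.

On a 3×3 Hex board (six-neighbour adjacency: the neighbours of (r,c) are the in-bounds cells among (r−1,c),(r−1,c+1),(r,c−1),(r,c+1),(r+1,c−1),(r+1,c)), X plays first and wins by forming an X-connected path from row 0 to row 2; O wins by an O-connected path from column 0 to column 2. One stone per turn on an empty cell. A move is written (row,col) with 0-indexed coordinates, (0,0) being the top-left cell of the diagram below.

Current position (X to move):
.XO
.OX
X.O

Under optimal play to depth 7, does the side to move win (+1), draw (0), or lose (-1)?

ply 1, X at .XO/.OX/X.O | (0,0)=-1→XXO/.OX/X.O; (1,0)=+1→.XO/XOX/X.O*; (2,1)=-1→.XO/.OX/XXO
ply 2: .XO/XOX/X.O is terminal -1 (O); from .XO/.OX/X.O depth 7

value(.XO/.OX/X.O, X) = +1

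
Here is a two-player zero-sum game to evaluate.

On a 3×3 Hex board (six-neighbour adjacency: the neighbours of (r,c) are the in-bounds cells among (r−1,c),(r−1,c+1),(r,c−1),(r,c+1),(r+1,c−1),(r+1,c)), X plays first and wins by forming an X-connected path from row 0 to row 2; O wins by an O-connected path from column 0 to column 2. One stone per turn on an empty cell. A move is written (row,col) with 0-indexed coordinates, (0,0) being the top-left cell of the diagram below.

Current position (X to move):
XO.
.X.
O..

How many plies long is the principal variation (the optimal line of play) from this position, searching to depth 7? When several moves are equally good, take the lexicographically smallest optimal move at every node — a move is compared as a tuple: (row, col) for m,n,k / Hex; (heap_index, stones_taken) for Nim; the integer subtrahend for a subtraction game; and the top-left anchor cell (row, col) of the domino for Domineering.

PV length from [XO./.X./O..]: 5 plies

p1 X@[XO./.X./O..]: (0,2)[XOX/.X./O..]-1 (1,0)[XO./XX./O..]-1 (1,2)[XO./.XX/O..]+1* (2,1)[XO./.X./OX.]+1 (2,2)[XO./.X./O.X]+1
p2 O@[XO./.XX/O..]: (0,2)[XOO/.XX/O..]-1* (1,0)[XO./OXX/O..]-1 (2,1)[XO./.XX/OO.]-1 (2,2)[XO./.XX/O.O]-1
p3 X@[XOO/.XX/O..]: (1,0)[XOO/XXX/O..]+1* (2,1)[XOO/.XX/OX.]-1 (2,2)[XOO/.XX/O.X]-1
p4 O@[XOO/XXX/O..]: (2,1)[XOO/XXX/OO.]-1* (2,2)[XOO/XXX/O.O]-1
p5 X@[XOO/XXX/OO.]: (2,2)[XOO/XXX/OOX]+1*
p6 O@[XOO/XXX/OOX] terminal -1; root [XO./.X./O..] d7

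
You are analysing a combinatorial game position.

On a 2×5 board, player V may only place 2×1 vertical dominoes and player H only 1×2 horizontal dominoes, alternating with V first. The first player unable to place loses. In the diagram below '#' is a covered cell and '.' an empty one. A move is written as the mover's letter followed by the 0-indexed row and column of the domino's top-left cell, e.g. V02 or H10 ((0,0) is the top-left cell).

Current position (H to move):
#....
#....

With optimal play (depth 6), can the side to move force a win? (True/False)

p1 H@[#..../#....]: H01[###../#....]-1 H02[#.##./#....]+1* H03[#..##/#....]-1 H11[#..../###..]-1 H12[#..../#.##.]+1 H13[#..../#..##]-1
p2 V@[#.##./#....]: V01[####./##...]-1* V04[#.###/#...#]-1
p3 H@[####./##...]: H12[####./####.]-1 H13[####./##.##]+1*
p4 V@[####./##.##] terminal -1; root [#..../#....] d6

H winning at [#..../#....]: True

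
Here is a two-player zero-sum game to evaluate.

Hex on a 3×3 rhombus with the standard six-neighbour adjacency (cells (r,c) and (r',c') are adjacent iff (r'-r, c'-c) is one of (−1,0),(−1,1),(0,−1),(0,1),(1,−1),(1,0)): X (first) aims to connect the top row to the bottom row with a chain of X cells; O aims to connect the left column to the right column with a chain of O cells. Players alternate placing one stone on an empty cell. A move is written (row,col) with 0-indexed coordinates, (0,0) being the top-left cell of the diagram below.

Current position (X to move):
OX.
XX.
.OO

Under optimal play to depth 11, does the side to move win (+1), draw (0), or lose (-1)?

value(OX./XX./.OO, X) = +1

[OX./XX./.OO] X move#1: (0,2):-1/OXX/XX./.OO, (1,2):-1/OX./XXX/.OO, (2,0):+1/OX./XX./XOO*
[OX./XX./XOO] end (terminal -1, O#2); searched OX./XX./.OO to 11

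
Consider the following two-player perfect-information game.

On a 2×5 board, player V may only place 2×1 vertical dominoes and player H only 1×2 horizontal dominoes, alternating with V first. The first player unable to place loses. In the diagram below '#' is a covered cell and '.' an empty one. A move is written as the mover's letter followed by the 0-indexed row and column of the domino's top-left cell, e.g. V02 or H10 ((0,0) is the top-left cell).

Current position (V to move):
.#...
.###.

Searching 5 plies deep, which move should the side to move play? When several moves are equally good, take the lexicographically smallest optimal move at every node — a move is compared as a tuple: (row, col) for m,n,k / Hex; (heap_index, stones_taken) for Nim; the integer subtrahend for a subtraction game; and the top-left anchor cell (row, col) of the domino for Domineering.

[.#.../.###.] V move#1: V00:-1/##.../####., V04:+1/.#..#/.####*
[.#..#/.####] H move#2: H02:-1/.####/.####*
[.####/.####] V move#3: V00:+1/#####/#####*
[#####/#####] end (terminal -1, H#4); searched .#.../.###. to 5

V's best at [.#.../.###.]: V04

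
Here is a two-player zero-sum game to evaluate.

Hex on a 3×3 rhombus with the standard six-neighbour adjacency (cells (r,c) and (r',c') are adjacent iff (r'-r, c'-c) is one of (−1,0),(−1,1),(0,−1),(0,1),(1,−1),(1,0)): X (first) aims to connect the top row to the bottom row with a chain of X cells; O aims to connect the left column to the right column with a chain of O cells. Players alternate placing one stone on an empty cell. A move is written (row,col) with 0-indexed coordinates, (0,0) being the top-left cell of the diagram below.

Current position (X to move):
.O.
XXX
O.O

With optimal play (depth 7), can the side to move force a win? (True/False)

X winning at [.O./XXX/O.O]: True

[.O./XXX/O.O] X move#1: (0,0):-1/XO./XXX/O.O, (0,2):-1/.OX/XXX/O.O, (2,1):+1/.O./XXX/OXO*
[.O./XXX/OXO] O move#2: (0,0):-1/OO./XXX/OXO*, (0,2):-1/.OO/XXX/OXO
[OO./XXX/OXO] X move#3: (0,2):+1/OOX/XXX/OXO*
[OOX/XXX/OXO] end (terminal -1, O#4); searched .O./XXX/O.O to 7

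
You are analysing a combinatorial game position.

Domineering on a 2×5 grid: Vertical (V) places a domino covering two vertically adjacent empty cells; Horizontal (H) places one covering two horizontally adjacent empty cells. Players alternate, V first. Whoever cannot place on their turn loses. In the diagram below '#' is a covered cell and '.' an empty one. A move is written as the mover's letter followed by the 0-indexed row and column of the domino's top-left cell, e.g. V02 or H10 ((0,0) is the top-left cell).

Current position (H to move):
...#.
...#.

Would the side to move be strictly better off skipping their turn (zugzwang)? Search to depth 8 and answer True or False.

p1 H@[...#./...#.]: H00[##.#./...#.]-1* H01[.###./...#.]-1 H10[...#./##.#.]-1 H11[...#./.###.]-1
p2 V@[##.#./...#.]: V02[####./..##.]+1* V04[##.##/...##]-1
p3 H@[####./..##.]: H10[####./####.]-1*
p4 V@[####./####.]: V04[#####/#####]+1*
p5 H@[#####/#####] terminal -1; root [...#./...#.] d8
suppose H passes — search the same position with V to move:
pass> p1 V@[...#./...#.]: V00[#..#./#..#.]-1 V01[.#.#./.#.#.]+1* V02[..##./..##.]-1 V04[...##/...##]-1
pass> p2 H@[.#.#./.#.#.] terminal -1; root [...#./...#.] d8
for H: play -1, pass -1

zugzwang(...#./...#., H) = False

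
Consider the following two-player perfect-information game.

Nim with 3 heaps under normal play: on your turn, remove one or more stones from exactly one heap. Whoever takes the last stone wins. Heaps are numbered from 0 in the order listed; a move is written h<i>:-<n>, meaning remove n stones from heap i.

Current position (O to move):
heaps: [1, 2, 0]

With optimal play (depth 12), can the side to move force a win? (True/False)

O winning at [(1,2,0)]: True

[(1,2,0)] O move#1: h0:-1:-1/(0,2,0), h1:-1:+1/(1,1,0)*, h1:-2:-1/(1,0,0)
[(1,1,0)] X move#2: h0:-1:-1/(0,1,0)*, h1:-1:-1/(1,0,0)
[(0,1,0)] O move#3: h1:-1:+1/(0,0,0)*
[(0,0,0)] end (terminal -1, X#4); searched (1,2,0) to 12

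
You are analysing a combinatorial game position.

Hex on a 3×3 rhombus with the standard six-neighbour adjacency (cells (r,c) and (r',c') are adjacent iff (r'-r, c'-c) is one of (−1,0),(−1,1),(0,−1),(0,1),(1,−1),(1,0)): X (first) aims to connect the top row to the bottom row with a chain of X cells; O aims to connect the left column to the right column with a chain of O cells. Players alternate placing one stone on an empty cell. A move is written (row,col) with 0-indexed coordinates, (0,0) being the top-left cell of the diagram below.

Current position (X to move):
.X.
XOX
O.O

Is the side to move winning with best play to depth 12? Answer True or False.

X winning at [.X./XOX/O.O]: False

ply 1, X at .X./XOX/O.O | (0,0)=-1→XX./XOX/O.O*; (0,2)=-1→.XX/XOX/O.O; (2,1)=-1→.X./XOX/OXO
ply 2, O at XX./XOX/O.O | (0,2)=+1→XXO/XOX/O.O*; (2,1)=+1→XX./XOX/OOO
ply 3: XXO/XOX/O.O is terminal -1 (X); from .X./XOX/O.O depth 12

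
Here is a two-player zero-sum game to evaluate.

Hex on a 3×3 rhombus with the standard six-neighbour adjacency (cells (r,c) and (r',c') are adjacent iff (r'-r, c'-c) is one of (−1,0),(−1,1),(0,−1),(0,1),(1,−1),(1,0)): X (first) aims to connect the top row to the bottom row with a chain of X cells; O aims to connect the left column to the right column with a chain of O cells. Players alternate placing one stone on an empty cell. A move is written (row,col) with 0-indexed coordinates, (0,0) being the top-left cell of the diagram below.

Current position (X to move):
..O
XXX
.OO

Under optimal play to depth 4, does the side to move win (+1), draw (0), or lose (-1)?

[..O/XXX/.OO] X move#1: (0,0):-1/X.O/XXX/.OO, (0,1):-1/.XO/XXX/.OO, (2,0):+1/..O/XXX/XOO*
[..O/XXX/XOO] O move#2: (0,0):-1/O.O/XXX/XOO*, (0,1):-1/.OO/XXX/XOO
[O.O/XXX/XOO] X move#3: (0,1):+1/OXO/XXX/XOO*
[OXO/XXX/XOO] end (terminal -1, O#4); searched ..O/XXX/.OO to 4

value(..O/XXX/.OO, X) = +1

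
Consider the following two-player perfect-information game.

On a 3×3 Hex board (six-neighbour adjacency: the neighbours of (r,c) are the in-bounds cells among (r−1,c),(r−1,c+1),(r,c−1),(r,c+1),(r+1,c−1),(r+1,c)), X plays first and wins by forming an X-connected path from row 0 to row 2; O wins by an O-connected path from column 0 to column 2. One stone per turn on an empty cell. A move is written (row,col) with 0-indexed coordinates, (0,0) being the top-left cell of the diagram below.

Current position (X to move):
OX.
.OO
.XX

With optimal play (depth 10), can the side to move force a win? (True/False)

p1 X@[OX./.OO/.XX]: (0,2)[OXX/.OO/.XX]-1* (1,0)[OX./XOO/.XX]-1 (2,0)[OX./.OO/XXX]-1
p2 O@[OXX/.OO/.XX]: (1,0)[OXX/OOO/.XX]+1* (2,0)[OXX/.OO/OXX]+1
p3 X@[OXX/OOO/.XX] terminal -1; root [OX./.OO/.XX] d10

X winning at [OX./.OO/.XX]: False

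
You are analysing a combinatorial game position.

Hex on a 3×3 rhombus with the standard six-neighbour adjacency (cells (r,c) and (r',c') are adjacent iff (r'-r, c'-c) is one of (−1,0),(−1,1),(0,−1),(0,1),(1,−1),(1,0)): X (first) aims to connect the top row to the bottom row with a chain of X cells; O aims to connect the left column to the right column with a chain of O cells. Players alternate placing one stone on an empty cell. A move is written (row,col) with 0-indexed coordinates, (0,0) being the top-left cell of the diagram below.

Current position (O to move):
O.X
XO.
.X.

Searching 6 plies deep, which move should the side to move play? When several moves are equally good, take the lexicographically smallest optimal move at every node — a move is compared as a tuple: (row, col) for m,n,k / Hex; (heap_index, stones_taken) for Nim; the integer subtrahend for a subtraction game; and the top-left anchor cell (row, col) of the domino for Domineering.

ply 1, O at O.X/XO./.X. | (0,1)=-1→OOX/XO./.X.; (1,2)=+1→O.X/XOO/.X.*; (2,0)=-1→O.X/XO./OX.; (2,2)=-1→O.X/XO./.XO
ply 2, X at O.X/XOO/.X. | (0,1)=-1→OXX/XOO/.X.*; (2,0)=-1→O.X/XOO/XX.; (2,2)=-1→O.X/XOO/.XX
ply 3, O at OXX/XOO/.X. | (2,0)=+1→OXX/XOO/OX.*; (2,2)=-1→OXX/XOO/.XO
ply 4: OXX/XOO/OX. is terminal -1 (X); from O.X/XO./.X. depth 6

O's best at [O.X/XO./.X.]: (1,2)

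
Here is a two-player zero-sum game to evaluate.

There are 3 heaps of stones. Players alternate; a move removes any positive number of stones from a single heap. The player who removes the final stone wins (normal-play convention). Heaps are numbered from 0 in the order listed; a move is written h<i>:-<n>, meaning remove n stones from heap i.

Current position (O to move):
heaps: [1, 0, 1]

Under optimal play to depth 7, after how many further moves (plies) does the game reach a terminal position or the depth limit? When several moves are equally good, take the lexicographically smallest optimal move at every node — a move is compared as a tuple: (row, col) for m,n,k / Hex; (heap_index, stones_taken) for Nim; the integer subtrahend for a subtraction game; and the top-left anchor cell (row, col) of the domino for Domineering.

PV length from [(1,0,1)]: 2 plies

ply 1, O at (1,0,1) | h0:-1=-1→(0,0,1)*; h2:-1=-1→(1,0,0)
ply 2, X at (0,0,1) | h2:-1=+1→(0,0,0)*
ply 3: (0,0,0) is terminal -1 (O); from (1,0,1) depth 7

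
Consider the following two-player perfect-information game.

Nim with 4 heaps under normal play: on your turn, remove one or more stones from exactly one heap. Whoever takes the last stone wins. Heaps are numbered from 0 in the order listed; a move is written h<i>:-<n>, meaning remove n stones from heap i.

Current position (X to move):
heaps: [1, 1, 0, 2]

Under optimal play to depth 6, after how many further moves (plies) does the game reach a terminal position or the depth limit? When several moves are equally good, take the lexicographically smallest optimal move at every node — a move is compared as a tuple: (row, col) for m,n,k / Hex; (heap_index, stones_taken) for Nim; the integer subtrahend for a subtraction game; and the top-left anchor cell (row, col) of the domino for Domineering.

[(1,1,0,2)] X move#1: h0:-1:-1/(0,1,0,2), h1:-1:-1/(1,0,0,2), h3:-1:-1/(1,1,0,1), h3:-2:+1/(1,1,0,0)*
[(1,1,0,0)] O move#2: h0:-1:-1/(0,1,0,0)*, h1:-1:-1/(1,0,0,0)
[(0,1,0,0)] X move#3: h1:-1:+1/(0,0,0,0)*
[(0,0,0,0)] end (terminal -1, O#4); searched (1,1,0,2) to 6

PV length from [(1,1,0,2)]: 3 plies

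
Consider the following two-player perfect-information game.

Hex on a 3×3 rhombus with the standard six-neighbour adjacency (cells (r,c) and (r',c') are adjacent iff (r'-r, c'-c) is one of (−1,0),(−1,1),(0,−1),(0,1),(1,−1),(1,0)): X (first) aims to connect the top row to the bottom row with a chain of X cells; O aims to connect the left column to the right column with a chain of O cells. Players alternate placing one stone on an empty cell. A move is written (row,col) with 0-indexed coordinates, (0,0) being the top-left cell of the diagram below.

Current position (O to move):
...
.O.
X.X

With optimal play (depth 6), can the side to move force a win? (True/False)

ply 1, O at .../.O./X.X | (0,0)=+1→O../.O./X.X*; (0,1)=+1→.O./.O./X.X; (0,2)=-1→..O/.O./X.X; (1,0)=+1→.../OO./X.X; (1,2)=-1→.../.OO/X.X; (2,1)=-1→.../.O./XOX
ply 2, X at O../.O./X.X | (0,1)=-1→OX./.O./X.X*; (0,2)=-1→O.X/.O./X.X; (1,0)=-1→O../XO./X.X; (1,2)=-1→O../.OX/X.X; (2,1)=-1→O../.O./XXX
ply 3, O at OX./.O./X.X | (0,2)=-1→OXO/.O./X.X; (1,0)=+1→OX./OO./X.X*; (1,2)=-1→OX./.OO/X.X; (2,1)=-1→OX./.O./XOX
ply 4, X at OX./OO./X.X | (0,2)=-1→OXX/OO./X.X*; (1,2)=-1→OX./OOX/X.X; (2,1)=-1→OX./OO./XXX
ply 5, O at OXX/OO./X.X | (1,2)=+1→OXX/OOO/X.X*; (2,1)=-1→OXX/OO./XOX
ply 6: OXX/OOO/X.X is terminal -1 (X); from .../.O./X.X depth 6

O winning at [.../.O./X.X]: True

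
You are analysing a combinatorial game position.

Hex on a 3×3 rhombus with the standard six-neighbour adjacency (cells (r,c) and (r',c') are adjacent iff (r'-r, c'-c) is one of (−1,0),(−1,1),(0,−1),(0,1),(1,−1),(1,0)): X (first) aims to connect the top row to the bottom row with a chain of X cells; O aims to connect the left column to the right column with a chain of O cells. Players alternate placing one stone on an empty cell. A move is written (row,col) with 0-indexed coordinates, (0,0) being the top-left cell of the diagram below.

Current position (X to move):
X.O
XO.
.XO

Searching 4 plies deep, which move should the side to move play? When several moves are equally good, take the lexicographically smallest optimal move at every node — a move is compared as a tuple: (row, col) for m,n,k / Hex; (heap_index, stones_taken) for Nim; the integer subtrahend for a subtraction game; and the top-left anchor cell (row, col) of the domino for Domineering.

ply 1, X at X.O/XO./.XO | (0,1)=-1→XXO/XO./.XO; (1,2)=-1→X.O/XOX/.XO; (2,0)=+1→X.O/XO./XXO*
ply 2: X.O/XO./XXO is terminal -1 (O); from X.O/XO./.XO depth 4

X's best at [X.O/XO./.XO]: (2,0)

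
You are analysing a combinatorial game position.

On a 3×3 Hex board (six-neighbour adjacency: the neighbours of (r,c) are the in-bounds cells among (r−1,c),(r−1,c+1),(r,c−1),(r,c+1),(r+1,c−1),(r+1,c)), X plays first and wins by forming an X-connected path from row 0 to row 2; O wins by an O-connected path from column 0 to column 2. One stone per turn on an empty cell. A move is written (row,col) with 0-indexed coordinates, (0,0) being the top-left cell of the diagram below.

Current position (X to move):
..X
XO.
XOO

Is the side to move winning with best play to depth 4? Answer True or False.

X winning at [..X/XO./XOO]: True

[..X/XO./XOO] X move#1: (0,0):+1/X.X/XO./XOO*, (0,1):+1/.XX/XO./XOO, (1,2):+1/..X/XOX/XOO
[X.X/XO./XOO] end (terminal -1, O#2); searched ..X/XO./XOO to 4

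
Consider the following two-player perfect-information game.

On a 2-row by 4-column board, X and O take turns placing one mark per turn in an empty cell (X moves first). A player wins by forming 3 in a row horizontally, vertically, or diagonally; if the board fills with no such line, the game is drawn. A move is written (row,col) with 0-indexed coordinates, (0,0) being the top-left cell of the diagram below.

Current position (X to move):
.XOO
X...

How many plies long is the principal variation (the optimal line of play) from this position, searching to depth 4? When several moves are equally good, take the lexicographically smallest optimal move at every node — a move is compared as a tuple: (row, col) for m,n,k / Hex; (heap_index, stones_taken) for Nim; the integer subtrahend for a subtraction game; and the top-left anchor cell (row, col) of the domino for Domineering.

ply 1, X at .XOO/X... | (0,0)=+0→XXOO/X...*; (1,1)=+0→.XOO/XX..; (1,2)=+0→.XOO/X.X.; (1,3)=+0→.XOO/X..X
ply 2, O at XXOO/X... | (1,1)=+0→XXOO/XO..*; (1,2)=+0→XXOO/X.O.; (1,3)=+0→XXOO/X..O
ply 3, X at XXOO/XO.. | (1,2)=+0→XXOO/XOX.*; (1,3)=+0→XXOO/XO.X
ply 4, O at XXOO/XOX. | (1,3)=+0→XXOO/XOXO*
ply 5: XXOO/XOXO is terminal +0 (X); from .XOO/X... depth 4

PV length from [.XOO/X...]: 4 plies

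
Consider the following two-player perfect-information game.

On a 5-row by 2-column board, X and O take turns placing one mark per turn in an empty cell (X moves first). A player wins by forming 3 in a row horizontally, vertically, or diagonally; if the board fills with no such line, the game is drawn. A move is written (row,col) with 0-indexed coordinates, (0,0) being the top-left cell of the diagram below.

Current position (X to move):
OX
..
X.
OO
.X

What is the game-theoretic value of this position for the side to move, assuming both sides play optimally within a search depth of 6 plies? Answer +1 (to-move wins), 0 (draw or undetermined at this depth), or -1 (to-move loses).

p1 X@[OX/../X./OO/.X]: (1,0)[OX/X./X./OO/.X]+0* (1,1)[OX/.X/X./OO/.X]+0 (2,1)[OX/../XX/OO/.X]+0 (4,0)[OX/../X./OO/XX]+0
p2 O@[OX/X./X./OO/.X]: (1,1)[OX/XO/X./OO/.X]+0* (2,1)[OX/X./XO/OO/.X]+0 (4,0)[OX/X./X./OO/OX]+0
p3 X@[OX/XO/X./OO/.X]: (2,1)[OX/XO/XX/OO/.X]+0* (4,0)[OX/XO/X./OO/XX]-1
p4 O@[OX/XO/XX/OO/.X]: (4,0)[OX/XO/XX/OO/OX]+0*
p5 X@[OX/XO/XX/OO/OX] terminal +0; root [OX/../X./OO/.X] d6

value(OX/../X./OO/.X, X) = 0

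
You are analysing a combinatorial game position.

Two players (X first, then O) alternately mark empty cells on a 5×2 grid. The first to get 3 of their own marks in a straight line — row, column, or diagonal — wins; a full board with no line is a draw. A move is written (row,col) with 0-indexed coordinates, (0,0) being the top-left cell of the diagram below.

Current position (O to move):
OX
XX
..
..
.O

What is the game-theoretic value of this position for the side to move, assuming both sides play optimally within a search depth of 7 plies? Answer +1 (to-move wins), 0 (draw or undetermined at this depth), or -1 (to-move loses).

[OX/XX/../../.O] O move#1: (2,0):-1/OX/XX/O./../.O, (2,1):+0/OX/XX/.O/../.O*, (3,0):-1/OX/XX/../O./.O, (3,1):-1/OX/XX/../.O/.O, (4,0):-1/OX/XX/../../OO
[OX/XX/.O/../.O] X move#2: (2,0):-1/OX/XX/XO/../.O, (3,0):-1/OX/XX/.O/X./.O, (3,1):+0/OX/XX/.O/.X/.O*, (4,0):-1/OX/XX/.O/../XO
[OX/XX/.O/.X/.O] O move#3: (2,0):+0/OX/XX/OO/.X/.O*, (3,0):+0/OX/XX/.O/OX/.O, (4,0):+0/OX/XX/.O/.X/OO
[OX/XX/OO/.X/.O] X move#4: (3,0):+0/OX/XX/OO/XX/.O*, (4,0):+0/OX/XX/OO/.X/XO
[OX/XX/OO/XX/.O] O move#5: (4,0):+0/OX/XX/OO/XX/OO*
[OX/XX/OO/XX/OO] end (terminal +0, X#6); searched OX/XX/../../.O to 7

value(OX/XX/../../.O, O) = 0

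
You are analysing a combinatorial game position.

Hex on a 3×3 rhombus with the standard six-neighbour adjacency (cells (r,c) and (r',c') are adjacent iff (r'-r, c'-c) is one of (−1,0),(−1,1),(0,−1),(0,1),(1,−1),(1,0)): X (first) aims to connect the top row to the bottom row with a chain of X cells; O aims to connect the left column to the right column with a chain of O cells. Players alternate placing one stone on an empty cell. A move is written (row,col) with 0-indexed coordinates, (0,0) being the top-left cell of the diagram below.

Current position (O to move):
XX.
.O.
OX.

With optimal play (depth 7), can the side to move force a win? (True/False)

O winning at [XX./.O./OX.]: True

ply 1, O at XX./.O./OX. | (0,2)=+1→XXO/.O./OX.*; (1,0)=+1→XX./OO./OX.; (1,2)=+1→XX./.OO/OX.; (2,2)=+1→XX./.O./OXO
ply 2: XXO/.O./OX. is terminal -1 (X); from XX./.O./OX. depth 7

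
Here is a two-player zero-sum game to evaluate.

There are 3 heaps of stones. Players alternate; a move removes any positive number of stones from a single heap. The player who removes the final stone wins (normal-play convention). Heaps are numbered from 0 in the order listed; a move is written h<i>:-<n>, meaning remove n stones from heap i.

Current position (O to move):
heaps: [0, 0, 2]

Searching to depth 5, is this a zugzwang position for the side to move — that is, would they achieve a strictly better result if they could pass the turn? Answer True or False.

zugzwang((0,0,2), O) = False

ply 1, O at (0,0,2) | h2:-1=-1→(0,0,1); h2:-2=+1→(0,0,0)*
ply 2: (0,0,0) is terminal -1 (X); from (0,0,2) depth 5
if O skipped the turn, X would face:
~ ply 1, X at (0,0,2) | h2:-1=-1→(0,0,1); h2:-2=+1→(0,0,0)*
~ ply 2: (0,0,0) is terminal -1 (O); from (0,0,2) depth 5
compare (O): move=+1 vs pass=-1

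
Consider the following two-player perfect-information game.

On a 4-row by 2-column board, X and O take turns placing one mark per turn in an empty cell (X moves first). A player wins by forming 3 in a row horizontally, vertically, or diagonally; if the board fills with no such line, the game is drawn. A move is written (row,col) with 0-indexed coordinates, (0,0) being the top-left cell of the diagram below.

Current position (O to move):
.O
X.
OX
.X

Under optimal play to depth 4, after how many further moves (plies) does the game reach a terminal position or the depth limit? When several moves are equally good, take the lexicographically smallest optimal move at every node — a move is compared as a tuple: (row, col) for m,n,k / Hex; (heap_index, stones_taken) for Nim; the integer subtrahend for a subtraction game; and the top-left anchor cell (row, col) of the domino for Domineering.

p1 O@[.O/X./OX/.X]: (0,0)[OO/X./OX/.X]-1 (1,1)[.O/XO/OX/.X]+0* (3,0)[.O/X./OX/OX]-1
p2 X@[.O/XO/OX/.X]: (0,0)[XO/XO/OX/.X]+0* (3,0)[.O/XO/OX/XX]+0
p3 O@[XO/XO/OX/.X]: (3,0)[XO/XO/OX/OX]+0*
p4 X@[XO/XO/OX/OX] terminal +0; root [.O/X./OX/.X] d4

PV length from [.O/X./OX/.X]: 3 plies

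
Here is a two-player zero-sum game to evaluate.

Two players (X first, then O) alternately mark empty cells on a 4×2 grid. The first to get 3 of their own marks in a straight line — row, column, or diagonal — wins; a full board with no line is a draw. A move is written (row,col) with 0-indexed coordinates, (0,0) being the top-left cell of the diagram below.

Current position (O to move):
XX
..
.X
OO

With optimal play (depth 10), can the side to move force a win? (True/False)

[XX/../.X/OO] O move#1: (1,0):-1/XX/O./.X/OO, (1,1):+0/XX/.O/.X/OO*, (2,0):-1/XX/../OX/OO
[XX/.O/.X/OO] X move#2: (1,0):+0/XX/XO/.X/OO*, (2,0):+0/XX/.O/XX/OO
[XX/XO/.X/OO] O move#3: (2,0):+0/XX/XO/OX/OO*
[XX/XO/OX/OO] end (terminal +0, X#4); searched XX/../.X/OO to 10

O winning at [XX/../.X/OO]: False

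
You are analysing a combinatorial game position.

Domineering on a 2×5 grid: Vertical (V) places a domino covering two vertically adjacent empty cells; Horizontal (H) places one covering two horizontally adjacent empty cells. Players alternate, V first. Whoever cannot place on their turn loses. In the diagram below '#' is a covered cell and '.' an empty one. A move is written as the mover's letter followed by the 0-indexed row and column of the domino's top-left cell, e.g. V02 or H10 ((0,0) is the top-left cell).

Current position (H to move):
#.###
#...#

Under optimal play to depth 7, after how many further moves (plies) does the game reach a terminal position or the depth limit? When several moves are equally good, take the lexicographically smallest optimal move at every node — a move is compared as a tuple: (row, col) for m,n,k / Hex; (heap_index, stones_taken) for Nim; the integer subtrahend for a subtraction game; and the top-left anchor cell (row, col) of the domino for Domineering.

[#.###/#...#] H move#1: H11:+1/#.###/###.#*, H12:-1/#.###/#.###
[#.###/###.#] end (terminal -1, V#2); searched #.###/#...# to 7

PV length from [#.###/#...#]: 1 ply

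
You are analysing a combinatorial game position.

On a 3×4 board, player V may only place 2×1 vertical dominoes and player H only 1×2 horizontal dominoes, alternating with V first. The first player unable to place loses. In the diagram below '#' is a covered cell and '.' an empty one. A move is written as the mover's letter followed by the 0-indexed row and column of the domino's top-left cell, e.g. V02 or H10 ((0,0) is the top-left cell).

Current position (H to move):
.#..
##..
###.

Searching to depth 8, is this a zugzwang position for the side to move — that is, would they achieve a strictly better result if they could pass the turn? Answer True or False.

zugzwang(.#../##../###., H) = False

p1 H@[.#../##../###.]: H02[.###/##../###.]-1 H12[.#../####/###.]+1*
p2 V@[.#../####/###.] terminal -1; root [.#../##../###.] d8
pass branch (V moves first from the same position):
  | p1 V@[.#../##../###.]: V02[.##./###./###.]+1* V03[.#.#/##.#/###.]+1 V13[.#../##.#/####]-1
  | p2 H@[.##./###./###.] terminal -1; root [.#../##../###.] d8
H moving scores +1; H passing scores -1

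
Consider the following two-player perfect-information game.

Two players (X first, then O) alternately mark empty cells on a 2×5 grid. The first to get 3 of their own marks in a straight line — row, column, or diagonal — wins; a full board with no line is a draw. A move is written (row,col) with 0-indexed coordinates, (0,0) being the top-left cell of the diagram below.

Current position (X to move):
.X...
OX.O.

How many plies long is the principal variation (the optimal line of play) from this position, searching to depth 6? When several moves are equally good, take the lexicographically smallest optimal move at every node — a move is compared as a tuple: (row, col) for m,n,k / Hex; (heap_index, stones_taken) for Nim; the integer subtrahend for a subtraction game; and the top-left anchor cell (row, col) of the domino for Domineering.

ply 1, X at .X.../OX.O. | (0,0)=+0→XX.../OX.O.; (0,2)=+1→.XX../OX.O.*; (0,3)=+0→.X.X./OX.O.; (0,4)=+0→.X..X/OX.O.; (1,2)=+0→.X.../OXXO.; (1,4)=+0→.X.../OX.OX
ply 2, O at .XX../OX.O. | (0,0)=-1→OXX../OX.O.*; (0,3)=-1→.XXO./OX.O.; (0,4)=-1→.XX.O/OX.O.; (1,2)=-1→.XX../OXOO.; (1,4)=-1→.XX../OX.OO
ply 3, X at OXX../OX.O. | (0,3)=+1→OXXX./OX.O.*; (0,4)=+0→OXX.X/OX.O.; (1,2)=+0→OXX../OXXO.; (1,4)=+0→OXX../OX.OX
ply 4: OXXX./OX.O. is terminal -1 (O); from .X.../OX.O. depth 6

PV length from [.X.../OX.O.]: 3 plies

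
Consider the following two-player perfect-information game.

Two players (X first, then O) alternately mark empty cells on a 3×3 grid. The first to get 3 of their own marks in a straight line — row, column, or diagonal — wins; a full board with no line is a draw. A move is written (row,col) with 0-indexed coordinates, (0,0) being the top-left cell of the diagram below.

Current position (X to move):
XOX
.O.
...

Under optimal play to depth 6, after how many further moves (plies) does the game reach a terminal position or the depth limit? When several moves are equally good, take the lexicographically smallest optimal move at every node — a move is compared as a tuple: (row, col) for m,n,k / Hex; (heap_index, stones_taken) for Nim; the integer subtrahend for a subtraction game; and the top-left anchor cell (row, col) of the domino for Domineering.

ply 1, X at XOX/.O./... | (1,0)=-1→XOX/XO./...; (1,2)=-1→XOX/.OX/...; (2,0)=-1→XOX/.O./X..; (2,1)=+0→XOX/.O./.X.*; (2,2)=-1→XOX/.O./..X
ply 2, O at XOX/.O./.X. | (1,0)=+0→XOX/OO./.X.*; (1,2)=+0→XOX/.OO/.X.; (2,0)=+0→XOX/.O./OX.; (2,2)=+0→XOX/.O./.XO
ply 3, X at XOX/OO./.X. | (1,2)=+0→XOX/OOX/.X.*; (2,0)=-1→XOX/OO./XX.; (2,2)=-1→XOX/OO./.XX
ply 4, O at XOX/OOX/.X. | (2,0)=-1→XOX/OOX/OX.; (2,2)=+0→XOX/OOX/.XO*
ply 5, X at XOX/OOX/.XO | (2,0)=+0→XOX/OOX/XXO*
ply 6: XOX/OOX/XXO is terminal +0 (O); from XOX/.O./... depth 6

PV length from [XOX/.O./...]: 5 plies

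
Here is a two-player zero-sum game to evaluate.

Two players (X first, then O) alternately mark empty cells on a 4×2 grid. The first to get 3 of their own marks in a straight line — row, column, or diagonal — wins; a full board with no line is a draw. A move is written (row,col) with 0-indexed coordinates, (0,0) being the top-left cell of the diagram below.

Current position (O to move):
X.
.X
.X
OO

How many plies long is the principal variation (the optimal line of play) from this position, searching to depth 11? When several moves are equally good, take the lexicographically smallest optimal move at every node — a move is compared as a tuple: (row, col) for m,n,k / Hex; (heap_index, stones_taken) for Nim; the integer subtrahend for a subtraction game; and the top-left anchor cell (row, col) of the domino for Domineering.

ply 1, O at X./.X/.X/OO | (0,1)=+0→XO/.X/.X/OO*; (1,0)=-1→X./OX/.X/OO; (2,0)=-1→X./.X/OX/OO
ply 2, X at XO/.X/.X/OO | (1,0)=+0→XO/XX/.X/OO*; (2,0)=+0→XO/.X/XX/OO
ply 3, O at XO/XX/.X/OO | (2,0)=+0→XO/XX/OX/OO*
ply 4: XO/XX/OX/OO is terminal +0 (X); from X./.X/.X/OO depth 11

PV length from [X./.X/.X/OO]: 3 plies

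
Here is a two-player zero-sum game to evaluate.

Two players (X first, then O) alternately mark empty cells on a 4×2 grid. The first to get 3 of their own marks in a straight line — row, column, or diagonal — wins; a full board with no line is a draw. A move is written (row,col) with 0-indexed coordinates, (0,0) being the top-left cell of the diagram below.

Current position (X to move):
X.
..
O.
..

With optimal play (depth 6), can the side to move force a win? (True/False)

[X./../O./..] X move#1: (0,1):+0/XX/../O./..*, (1,0):+0/X./X./O./.., (1,1):+0/X./.X/O./.., (2,1):+0/X./../OX/.., (3,0):+0/X./../O./X., (3,1):+0/X./../O./.X
[XX/../O./..] O move#2: (1,0):+0/XX/O./O./..*, (1,1):+0/XX/.O/O./.., (2,1):+0/XX/../OO/.., (3,0):+0/XX/../O./O., (3,1):+0/XX/../O./.O
[XX/O./O./..] X move#3: (1,1):-1/XX/OX/O./.., (2,1):-1/XX/O./OX/.., (3,0):+0/XX/O./O./X.*, (3,1):-1/XX/O./O./.X
[XX/O./O./X.] O move#4: (1,1):+0/XX/OO/O./X.*, (2,1):+0/XX/O./OO/X., (3,1):+0/XX/O./O./XO
[XX/OO/O./X.] X move#5: (2,1):+0/XX/OO/OX/X.*, (3,1):+0/XX/OO/O./XX
[XX/OO/OX/X.] O move#6: (3,1):+0/XX/OO/OX/XO*
[XX/OO/OX/XO] end (terminal +0, X#7); searched X./../O./.. to 6

X winning at [X./../O./..]: False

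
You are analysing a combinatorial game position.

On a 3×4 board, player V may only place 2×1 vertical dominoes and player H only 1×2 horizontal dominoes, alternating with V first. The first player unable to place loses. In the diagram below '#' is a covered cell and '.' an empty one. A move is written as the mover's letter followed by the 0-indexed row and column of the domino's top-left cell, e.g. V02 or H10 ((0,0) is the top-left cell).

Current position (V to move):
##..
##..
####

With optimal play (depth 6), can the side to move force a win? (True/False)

ply 1, V at ##../##../#### | V02=+1→###./###./####*; V03=+1→##.#/##.#/####
ply 2: ###./###./#### is terminal -1 (H); from ##../##../#### depth 6

V winning at [##../##../####]: True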